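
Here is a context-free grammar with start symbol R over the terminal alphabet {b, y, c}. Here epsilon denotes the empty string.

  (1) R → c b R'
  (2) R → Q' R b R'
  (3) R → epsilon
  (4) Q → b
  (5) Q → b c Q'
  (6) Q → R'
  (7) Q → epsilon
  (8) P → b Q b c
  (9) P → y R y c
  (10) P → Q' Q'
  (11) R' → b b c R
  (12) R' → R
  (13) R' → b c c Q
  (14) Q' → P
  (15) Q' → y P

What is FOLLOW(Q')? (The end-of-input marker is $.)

{$, b, c, y}

FIRST(R): from R→c b R' we get {c}; from R→Q' R b R' we get {b, y}; from R→epsilon we get {epsilon}. So FIRST(R) = {epsilon, b, c, y}.
FIRST(R'): from R'→b b c R we get {b}; from R'→R we get {epsilon, b, c, y}; from R'→b c c Q we get {b}. So FIRST(R') = {epsilon, b, c, y}.
FIRST(Q): from Q→b we get {b}; from Q→b c Q' we get {b}; from Q→R' we get {epsilon, b, c, y}; from Q→epsilon we get {epsilon}. So FIRST(Q) = {epsilon, b, c, y}.
FIRST(P): from P→b Q b c we get {b}; from P→y R y c we get {y}; from P→Q' Q' we get {b, y}. So FIRST(P) = {b, y}.
FIRST(Q'): from Q'→P we get {b, y}; from Q'→y P we get {y}. So FIRST(Q') = {b, y}.
FOLLOW(R) includes $ since R is the start symbol.
FOLLOW(R): in R→Q' R b R', R is followed by b R' with FIRST {b}; in P→y R y c, R is followed by y c with FIRST {y}; in R'→b b c R, the suffix after R is empty, so FOLLOW(R) ⊇ FOLLOW(R') = {$, b, y}; in R'→R, the suffix after R is empty, so FOLLOW(R) ⊇ FOLLOW(R') = {$, b, y}. Thus FOLLOW(R) = {$, b, y}.
FOLLOW(Q): in P→b Q b c, Q is followed by b c with FIRST {b}; in R'→b c c Q, the suffix after Q is empty, so FOLLOW(Q) ⊇ FOLLOW(R') = {$, b, y}. Thus FOLLOW(Q) = {$, b, y}.
FOLLOW(R'): in R→c b R', the suffix after R' is empty, so FOLLOW(R') ⊇ FOLLOW(R) = {$, b, y}; in R→Q' R b R', the suffix after R' is empty, so FOLLOW(R') ⊇ FOLLOW(R) = {$, b, y}; in Q→R', the suffix after R' is empty, so FOLLOW(R') ⊇ FOLLOW(Q) = {$, b, y}. Thus FOLLOW(R') = {$, b, y}.
FOLLOW(P): in Q'→P, the suffix after P is empty, so FOLLOW(P) ⊇ FOLLOW(Q') = {$, b, c, y}; in Q'→y P, the suffix after P is empty, so FOLLOW(P) ⊇ FOLLOW(Q') = {$, b, c, y}. Thus FOLLOW(P) = {$, b, c, y}.
FOLLOW(Q'): in R→Q' R b R', Q' is followed by R b R' with FIRST {b, c, y}; in Q→b c Q', the suffix after Q' is empty, so FOLLOW(Q') ⊇ FOLLOW(Q) = {$, b, y}; in P→Q' Q' (occurrence 1), Q' is followed by Q' with FIRST {b, y}; in P→Q' Q' (occurrence 2), the suffix after Q' is empty, so FOLLOW(Q') ⊇ FOLLOW(P) = {$, b, c, y}. Thus FOLLOW(Q') = {$, b, c, y}.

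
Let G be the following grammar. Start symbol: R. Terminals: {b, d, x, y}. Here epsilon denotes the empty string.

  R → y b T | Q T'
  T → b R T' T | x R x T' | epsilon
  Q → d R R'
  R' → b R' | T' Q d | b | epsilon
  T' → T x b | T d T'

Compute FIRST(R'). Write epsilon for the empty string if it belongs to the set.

{epsilon, b, d, x}

FIRST(T) = {epsilon, b, x}
FIRST(Q) = {d}
FIRST(R) = {d, y}  (via Q T')
FIRST(T') = {b, d, x}  (via T x b, T d T')
FIRST(R') = {epsilon, b, d, x}  (via T' Q d)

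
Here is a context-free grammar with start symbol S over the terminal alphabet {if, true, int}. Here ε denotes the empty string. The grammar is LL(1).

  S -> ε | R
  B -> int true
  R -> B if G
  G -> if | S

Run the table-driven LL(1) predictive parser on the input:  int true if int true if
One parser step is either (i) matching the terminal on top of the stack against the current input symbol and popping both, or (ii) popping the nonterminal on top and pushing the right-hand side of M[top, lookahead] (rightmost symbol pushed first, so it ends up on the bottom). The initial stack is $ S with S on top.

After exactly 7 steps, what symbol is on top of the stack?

S

     Stack            Input                      Action
  1  $ S              int true if int true if $  expand S -> R
  2  $ R              int true if int true if $  expand R -> B if G
  3  $ G if B         int true if int true if $  expand B -> int true
  4  $ G if true int  int true if int true if $  match int
  5  $ G if true      true if int true if $      match true
  6  $ G if           if int true if $           match if
  7  $ G              int true if $              expand G -> S
Stack after step 7: $ S (top = S).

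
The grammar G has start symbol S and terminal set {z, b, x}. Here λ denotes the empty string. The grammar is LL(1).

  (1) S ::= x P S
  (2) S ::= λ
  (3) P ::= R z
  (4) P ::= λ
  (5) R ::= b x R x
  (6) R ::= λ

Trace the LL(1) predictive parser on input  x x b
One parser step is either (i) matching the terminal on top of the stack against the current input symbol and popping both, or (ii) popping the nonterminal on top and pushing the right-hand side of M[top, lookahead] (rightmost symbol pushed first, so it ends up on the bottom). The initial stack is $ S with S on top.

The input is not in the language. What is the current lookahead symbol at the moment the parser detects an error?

     Stack          Input    Action
  1  $ S            x x b $  expand S ::= x P S
  2  $ S P x        x x b $  match x
  3  $ S P          x b $    expand P ::= λ
  4  $ S            x b $    expand S ::= x P S
  5  $ S P x        x b $    match x
  6  $ S P          b $      expand P ::= R z
  7  $ S z R        b $      expand R ::= b x R x
  8  $ S z x R x b  b $      match b
  9  $ S z x R x    $        error: top is terminal x but lookahead is $

$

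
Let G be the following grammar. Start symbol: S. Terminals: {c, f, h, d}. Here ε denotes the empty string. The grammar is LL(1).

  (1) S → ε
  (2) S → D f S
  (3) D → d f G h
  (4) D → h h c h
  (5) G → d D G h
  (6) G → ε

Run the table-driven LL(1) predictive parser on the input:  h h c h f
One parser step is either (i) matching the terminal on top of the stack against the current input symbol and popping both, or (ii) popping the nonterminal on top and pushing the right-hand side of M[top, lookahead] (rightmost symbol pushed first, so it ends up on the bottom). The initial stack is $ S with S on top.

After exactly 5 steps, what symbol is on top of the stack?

     Stack          Input        Action
  1  $ S            h h c h f $  expand S → D f S
  2  $ S f D        h h c h f $  expand D → h h c h
  3  $ S f h c h h  h h c h f $  match h
  4  $ S f h c h    h c h f $    match h
  5  $ S f h c      c h f $      match c
Stack after step 5: $ S f h (top = h).

h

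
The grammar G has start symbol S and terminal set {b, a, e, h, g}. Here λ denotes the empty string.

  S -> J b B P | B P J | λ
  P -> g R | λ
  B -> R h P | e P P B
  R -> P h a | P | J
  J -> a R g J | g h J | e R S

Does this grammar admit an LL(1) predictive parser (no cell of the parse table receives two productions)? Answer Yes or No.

No

FIRST(S) = {λ, a, e, g, h}
FIRST(P) = {λ, g}
FIRST(B) = {a, e, g, h}
FIRST(R) = {λ, a, e, g, h}
FIRST(J) = {a, e, g}
FOLLOW(S) = {$, a, b, e, g, h}
FOLLOW(P) = {$, a, b, e, g, h}
FOLLOW(B) = {$, a, b, e, g, h}
FOLLOW(R) = {$, a, b, e, g, h}
FOLLOW(J) = {$, a, b, e, g, h}
Cell M[B, e] receives both B -> R h P and B -> e P P B — the grammar is not LL(1).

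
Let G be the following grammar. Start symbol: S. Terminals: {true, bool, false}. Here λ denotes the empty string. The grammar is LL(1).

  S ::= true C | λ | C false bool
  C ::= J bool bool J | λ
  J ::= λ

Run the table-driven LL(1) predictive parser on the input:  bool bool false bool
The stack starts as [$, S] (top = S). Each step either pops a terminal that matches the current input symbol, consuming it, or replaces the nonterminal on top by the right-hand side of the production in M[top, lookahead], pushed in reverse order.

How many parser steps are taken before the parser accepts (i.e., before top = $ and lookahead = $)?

8

     Stack                       Input                   Action
  1  $ S                         bool bool false bool $  expand S ::= C false bool
  2  $ bool false C              bool bool false bool $  expand C ::= J bool bool J
  3  $ bool false J bool bool J  bool bool false bool $  expand J ::= λ
  4  $ bool false J bool bool    bool bool false bool $  match bool
  5  $ bool false J bool         bool false bool $       match bool
  6  $ bool false J              false bool $            expand J ::= λ
  7  $ bool false                false bool $            match false
  8  $ bool                      bool $                  match bool
Accept reached after 8 steps.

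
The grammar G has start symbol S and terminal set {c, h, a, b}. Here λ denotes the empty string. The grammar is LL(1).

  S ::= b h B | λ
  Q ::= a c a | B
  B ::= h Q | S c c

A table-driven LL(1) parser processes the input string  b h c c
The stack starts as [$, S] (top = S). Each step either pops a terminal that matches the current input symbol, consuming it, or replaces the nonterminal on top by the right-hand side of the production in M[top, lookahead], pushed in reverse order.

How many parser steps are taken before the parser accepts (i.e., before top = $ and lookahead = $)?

step 1: stack=$ S  input=b h c c $  — expand S ::= b h B
step 2: stack=$ B h b  input=b h c c $  — match b
step 3: stack=$ B h  input=h c c $  — match h
step 4: stack=$ B  input=c c $  — expand B ::= S c c
step 5: stack=$ c c S  input=c c $  — expand S ::= λ
step 6: stack=$ c c  input=c c $  — match c
step 7: stack=$ c  input=c $  — match c
Accept reached after 7 steps.

7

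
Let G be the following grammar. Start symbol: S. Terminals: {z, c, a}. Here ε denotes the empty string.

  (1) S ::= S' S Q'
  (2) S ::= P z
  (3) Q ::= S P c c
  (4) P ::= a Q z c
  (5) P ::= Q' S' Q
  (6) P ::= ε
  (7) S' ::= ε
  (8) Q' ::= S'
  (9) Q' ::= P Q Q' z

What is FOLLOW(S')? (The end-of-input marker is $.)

{$, a, c, z}

FIRST(S'): from S'::=ε we get {ε}. So FIRST(S') = {ε}.
FIRST(S): from S::=S' S Q' we get {a, z}; from S::=P z we get {a, z}. So FIRST(S) = {a, z}.
FIRST(Q): from Q::=S P c c we get {a, z}. So FIRST(Q) = {a, z}.
FIRST(P): from P::=a Q z c we get {a}; from P::=Q' S' Q we get {a, z}; from P::=ε we get {ε}. So FIRST(P) = {ε, a, z}.
FIRST(Q'): from Q'::=S' we get {ε}; from Q'::=P Q Q' z we get {a, z}. So FIRST(Q') = {ε, a, z}.
FOLLOW(S) includes $ since S is the start symbol.
FOLLOW(S): in S::=S' S Q', S is followed by Q' with FIRST {ε, a, z}; in S::=S' S Q', the suffix after S is nullable (adds nothing new); in Q::=S P c c, S is followed by P c c with FIRST {a, c, z}. Thus FOLLOW(S) = {$, a, c, z}.
FOLLOW(P): in S::=P z, P is followed by z with FIRST {z}; in Q::=S P c c, P is followed by c c with FIRST {c}; in Q'::=P Q Q' z, P is followed by Q Q' z with FIRST {a, z}. Thus FOLLOW(P) = {a, c, z}.
FOLLOW(Q): in P::=a Q z c, Q is followed by z c with FIRST {z}; in P::=Q' S' Q, the suffix after Q is empty, so FOLLOW(Q) ⊇ FOLLOW(P) = {a, c, z}; in Q'::=P Q Q' z, Q is followed by Q' z with FIRST {a, z}. Thus FOLLOW(Q) = {a, c, z}.
FOLLOW(Q'): in S::=S' S Q', the suffix after Q' is empty, so FOLLOW(Q') ⊇ FOLLOW(S) = {$, a, c, z}; in P::=Q' S' Q, Q' is followed by S' Q with FIRST {a, z}; in Q'::=P Q Q' z, Q' is followed by z with FIRST {z}. Thus FOLLOW(Q') = {$, a, c, z}.
FOLLOW(S'): in S::=S' S Q', S' is followed by S Q' with FIRST {a, z}; in P::=Q' S' Q, S' is followed by Q with FIRST {a, z}; in Q'::=S', the suffix after S' is empty, so FOLLOW(S') ⊇ FOLLOW(Q') = {$, a, c, z}. Thus FOLLOW(S') = {$, a, c, z}.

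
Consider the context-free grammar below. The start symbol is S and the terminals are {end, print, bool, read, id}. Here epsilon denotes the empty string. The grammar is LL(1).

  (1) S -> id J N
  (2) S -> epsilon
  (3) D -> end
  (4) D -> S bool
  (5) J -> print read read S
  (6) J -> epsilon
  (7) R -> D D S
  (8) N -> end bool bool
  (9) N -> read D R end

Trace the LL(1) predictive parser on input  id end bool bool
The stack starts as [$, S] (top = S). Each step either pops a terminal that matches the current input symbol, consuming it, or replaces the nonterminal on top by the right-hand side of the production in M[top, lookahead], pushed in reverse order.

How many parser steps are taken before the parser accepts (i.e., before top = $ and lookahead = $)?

     Stack            Input               Action
  1  $ S              id end bool bool $  expand S -> id J N
  2  $ N J id         id end bool bool $  match id
  3  $ N J            end bool bool $     expand J -> epsilon
  4  $ N              end bool bool $     expand N -> end bool bool
  5  $ bool bool end  end bool bool $     match end
  6  $ bool bool      bool bool $         match bool
  7  $ bool           bool $              match bool
Accept reached after 7 steps.

7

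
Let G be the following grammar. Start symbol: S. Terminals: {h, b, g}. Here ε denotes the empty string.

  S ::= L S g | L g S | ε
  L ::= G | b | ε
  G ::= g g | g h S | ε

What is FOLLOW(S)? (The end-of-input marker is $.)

{$, b, g}

FIRST(G): from G::=g g we get {g}; from G::=g h S we get {g}; from G::=ε we get {ε}. So FIRST(G) = {ε, g}.
FIRST(L): from L::=G we get {ε, g}; from L::=b we get {b}; from L::=ε we get {ε}. So FIRST(L) = {ε, b, g}.
FIRST(S): from S::=L S g we get {b, g}; from S::=L g S we get {b, g}; from S::=ε we get {ε}. So FIRST(S) = {ε, b, g}.
FOLLOW(S) includes $ since S is the start symbol.
FOLLOW(L): in S::=L S g, L is followed by S g with FIRST {b, g}; in S::=L g S, L is followed by g S with FIRST {g}. Thus FOLLOW(L) = {b, g}.
FOLLOW(G): in L::=G, the suffix after G is empty, so FOLLOW(G) ⊇ FOLLOW(L) = {b, g}. Thus FOLLOW(G) = {b, g}.
FOLLOW(S): in S::=L S g, S is followed by g with FIRST {g}; in S::=L g S, the suffix after S is empty (adds nothing new); in G::=g h S, the suffix after S is empty, so FOLLOW(S) ⊇ FOLLOW(G) = {b, g}. Thus FOLLOW(S) = {$, b, g}.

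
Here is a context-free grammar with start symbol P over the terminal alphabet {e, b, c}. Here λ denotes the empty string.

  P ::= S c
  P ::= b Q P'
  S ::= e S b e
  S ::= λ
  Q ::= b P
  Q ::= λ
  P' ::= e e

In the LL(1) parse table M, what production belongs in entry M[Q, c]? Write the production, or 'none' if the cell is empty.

none

FIRST(S) = {λ, e}
FIRST(Q) = {λ, b}
FIRST(P') = {e}
FIRST(P) = {b, c, e}  (via S c)
FOLLOW(P) includes $ since P is the start symbol.
FOLLOW(Q): in P::=b Q P', Q is followed by P' with FIRST {e}. Thus FOLLOW(Q) = {e}.
For Q ::= b P: FIRST(b P) = {b}, so it goes in M[Q, t] for t ∈ {b}.
For Q ::= λ: FIRST(λ) = {λ}, so it goes in M[Q, t] for t ∈ {}; since λ ∈ FIRST, also for every t ∈ FOLLOW(Q) = {e}.
None of these place a production in M[Q, c].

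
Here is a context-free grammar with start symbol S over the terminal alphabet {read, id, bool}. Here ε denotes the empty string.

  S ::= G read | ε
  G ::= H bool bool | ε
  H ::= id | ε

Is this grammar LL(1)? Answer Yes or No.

Yes

FIRST(S) = {ε, bool, id, read}
FIRST(G) = {ε, bool, id}
FIRST(H) = {ε, id}
FOLLOW(S) = {$}
FOLLOW(G) = {read}
FOLLOW(H) = {bool}
Each cell of M receives at most one production.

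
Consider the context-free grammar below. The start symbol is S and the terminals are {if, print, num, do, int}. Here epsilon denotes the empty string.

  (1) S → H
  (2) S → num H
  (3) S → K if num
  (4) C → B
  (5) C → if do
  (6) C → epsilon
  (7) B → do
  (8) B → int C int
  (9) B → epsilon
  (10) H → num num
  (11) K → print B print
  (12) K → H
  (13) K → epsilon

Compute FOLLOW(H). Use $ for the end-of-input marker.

{$, if}

FIRST(B) = {epsilon, do, int}
FIRST(H) = {num}
FIRST(C) = {epsilon, do, if, int}  (via B)
FIRST(K) = {epsilon, num, print}  (via H)
FIRST(S) = {if, num, print}  (via H, K if num)
FOLLOW(S) includes $ since S is the start symbol.
FOLLOW(S): S appears on no right-hand side. Thus FOLLOW(S) = {$}.
FOLLOW(C): in B→int C int, C is followed by int with FIRST {int}. Thus FOLLOW(C) = {int}.
FOLLOW(B): in C→B, the suffix after B is empty, so FOLLOW(B) ⊇ FOLLOW(C) = {int}; in K→print B print, B is followed by print with FIRST {print}. Thus FOLLOW(B) = {int, print}.
FOLLOW(K): in S→K if num, K is followed by if num with FIRST {if}. Thus FOLLOW(K) = {if}.
FOLLOW(H): in S→H, the suffix after H is empty, so FOLLOW(H) ⊇ FOLLOW(S) = {$}; in S→num H, the suffix after H is empty, so FOLLOW(H) ⊇ FOLLOW(S) = {$}; in K→H, the suffix after H is empty, so FOLLOW(H) ⊇ FOLLOW(K) = {if}. Thus FOLLOW(H) = {$, if}.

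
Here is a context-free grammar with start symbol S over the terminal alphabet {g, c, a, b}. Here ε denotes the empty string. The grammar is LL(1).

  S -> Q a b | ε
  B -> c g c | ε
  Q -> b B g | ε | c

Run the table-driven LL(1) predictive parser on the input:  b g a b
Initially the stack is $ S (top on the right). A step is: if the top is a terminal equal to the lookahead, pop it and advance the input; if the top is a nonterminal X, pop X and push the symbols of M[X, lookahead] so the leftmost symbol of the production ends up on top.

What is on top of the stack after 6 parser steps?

b

     Stack        Input      Action
  1  $ S          b g a b $  expand S -> Q a b
  2  $ b a Q      b g a b $  expand Q -> b B g
  3  $ b a g B b  b g a b $  match b
  4  $ b a g B    g a b $    expand B -> ε
  5  $ b a g      g a b $    match g
  6  $ b a        a b $      match a
Stack after step 6: $ b (top = b).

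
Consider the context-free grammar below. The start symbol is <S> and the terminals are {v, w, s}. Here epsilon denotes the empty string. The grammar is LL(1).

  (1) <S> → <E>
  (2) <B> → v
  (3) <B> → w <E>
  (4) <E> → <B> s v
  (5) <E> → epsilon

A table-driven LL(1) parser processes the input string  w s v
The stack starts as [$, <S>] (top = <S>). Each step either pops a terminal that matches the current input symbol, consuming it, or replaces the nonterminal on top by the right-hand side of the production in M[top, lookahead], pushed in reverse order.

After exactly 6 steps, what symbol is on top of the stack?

v

     Stack        Input    Action
  1  $ <S>        w s v $  expand <S> → <E>
  2  $ <E>        w s v $  expand <E> → <B> s v
  3  $ v s <B>    w s v $  expand <B> → w <E>
  4  $ v s <E> w  w s v $  match w
  5  $ v s <E>    s v $    expand <E> → epsilon
  6  $ v s        s v $    match s
Stack after step 6: $ v (top = v).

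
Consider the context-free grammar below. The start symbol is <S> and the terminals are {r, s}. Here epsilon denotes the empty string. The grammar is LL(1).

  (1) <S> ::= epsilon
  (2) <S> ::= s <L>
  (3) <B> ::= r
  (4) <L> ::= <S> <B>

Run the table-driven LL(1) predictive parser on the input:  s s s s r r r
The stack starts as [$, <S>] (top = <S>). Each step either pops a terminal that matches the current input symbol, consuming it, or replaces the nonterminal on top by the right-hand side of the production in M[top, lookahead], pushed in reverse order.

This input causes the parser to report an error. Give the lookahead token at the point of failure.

      Stack                  Input            Action
   1  $ <S>                  s s s s r r r $  expand <S> ::= s <L>
   2  $ <L> s                s s s s r r r $  match s
   3  $ <L>                  s s s r r r $    expand <L> ::= <S> <B>
   4  $ <B> <S>              s s s r r r $    expand <S> ::= s <L>
   5  $ <B> <L> s            s s s r r r $    match s
   6  $ <B> <L>              s s r r r $      expand <L> ::= <S> <B>
   7  $ <B> <B> <S>          s s r r r $      expand <S> ::= s <L>
   8  $ <B> <B> <L> s        s s r r r $      match s
   9  $ <B> <B> <L>          s r r r $        expand <L> ::= <S> <B>
  10  $ <B> <B> <B> <S>      s r r r $        expand <S> ::= s <L>
  11  $ <B> <B> <B> <L> s    s r r r $        match s
  12  $ <B> <B> <B> <L>      r r r $          expand <L> ::= <S> <B>
  13  $ <B> <B> <B> <B> <S>  r r r $          expand <S> ::= epsilon
  14  $ <B> <B> <B> <B>      r r r $          expand <B> ::= r
  15  $ <B> <B> <B> r        r r r $          match r
  16  $ <B> <B> <B>          r r $            expand <B> ::= r
  17  $ <B> <B> r            r r $            match r
  18  $ <B> <B>              r $              expand <B> ::= r
  19  $ <B> r                r $              match r
  20  $ <B>                  $                error: M[<B>, $] is empty

$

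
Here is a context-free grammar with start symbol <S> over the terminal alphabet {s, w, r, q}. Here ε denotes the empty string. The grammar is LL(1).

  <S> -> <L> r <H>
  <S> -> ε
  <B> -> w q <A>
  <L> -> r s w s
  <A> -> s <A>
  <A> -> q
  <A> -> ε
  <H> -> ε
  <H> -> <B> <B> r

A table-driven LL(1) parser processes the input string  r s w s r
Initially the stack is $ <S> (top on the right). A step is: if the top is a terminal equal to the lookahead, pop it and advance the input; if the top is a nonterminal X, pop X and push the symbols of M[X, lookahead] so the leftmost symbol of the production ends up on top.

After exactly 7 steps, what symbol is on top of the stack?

step 1: stack=$ <S>  input=r s w s r $  — expand <S> -> <L> r <H>
step 2: stack=$ <H> r <L>  input=r s w s r $  — expand <L> -> r s w s
step 3: stack=$ <H> r s w s r  input=r s w s r $  — match r
step 4: stack=$ <H> r s w s  input=s w s r $  — match s
step 5: stack=$ <H> r s w  input=w s r $  — match w
step 6: stack=$ <H> r s  input=s r $  — match s
step 7: stack=$ <H> r  input=r $  — match r
Stack after step 7: $ <H> (top = <H>).

<H>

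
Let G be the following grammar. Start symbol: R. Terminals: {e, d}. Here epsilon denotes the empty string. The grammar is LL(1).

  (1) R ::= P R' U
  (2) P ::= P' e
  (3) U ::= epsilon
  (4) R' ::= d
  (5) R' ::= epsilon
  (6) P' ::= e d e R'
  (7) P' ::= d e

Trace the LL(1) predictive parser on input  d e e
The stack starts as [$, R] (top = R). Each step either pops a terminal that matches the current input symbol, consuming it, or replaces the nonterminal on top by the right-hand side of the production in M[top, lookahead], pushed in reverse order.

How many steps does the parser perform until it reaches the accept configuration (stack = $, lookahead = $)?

     Stack         Input    Action
  1  $ R           d e e $  expand R ::= P R' U
  2  $ U R' P      d e e $  expand P ::= P' e
  3  $ U R' e P'   d e e $  expand P' ::= d e
  4  $ U R' e e d  d e e $  match d
  5  $ U R' e e    e e $    match e
  6  $ U R' e      e $      match e
  7  $ U R'        $        expand R' ::= epsilon
  8  $ U           $        expand U ::= epsilon
Accept reached after 8 steps.

8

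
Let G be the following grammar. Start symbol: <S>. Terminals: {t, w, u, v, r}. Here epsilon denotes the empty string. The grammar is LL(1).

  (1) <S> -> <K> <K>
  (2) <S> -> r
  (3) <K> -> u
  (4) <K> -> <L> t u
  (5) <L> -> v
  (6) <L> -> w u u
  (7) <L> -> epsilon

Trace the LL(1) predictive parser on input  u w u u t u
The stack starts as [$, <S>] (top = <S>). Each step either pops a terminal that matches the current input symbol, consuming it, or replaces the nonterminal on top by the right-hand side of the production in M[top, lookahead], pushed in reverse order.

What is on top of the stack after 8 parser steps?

t

     Stack        Input          Action
  1  $ <S>        u w u u t u $  expand <S> -> <K> <K>
  2  $ <K> <K>    u w u u t u $  expand <K> -> u
  3  $ <K> u      u w u u t u $  match u
  4  $ <K>        w u u t u $    expand <K> -> <L> t u
  5  $ u t <L>    w u u t u $    expand <L> -> w u u
  6  $ u t u u w  w u u t u $    match w
  7  $ u t u u    u u t u $      match u
  8  $ u t u      u t u $        match u
Stack after step 8: $ u t (top = t).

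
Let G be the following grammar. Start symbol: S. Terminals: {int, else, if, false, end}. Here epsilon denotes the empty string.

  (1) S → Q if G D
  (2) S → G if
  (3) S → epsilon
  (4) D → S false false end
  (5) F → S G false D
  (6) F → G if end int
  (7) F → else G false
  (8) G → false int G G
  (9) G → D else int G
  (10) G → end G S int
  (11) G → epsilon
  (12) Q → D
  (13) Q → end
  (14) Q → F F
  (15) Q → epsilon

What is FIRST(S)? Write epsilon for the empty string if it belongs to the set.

{epsilon, else, end, false, if}

FIRST(S) = {epsilon, else, end, false, if}  (via Q if G D, G if)
FIRST(D) = {else, end, false, if}  (via S false false end)
FIRST(G) = {epsilon, else, end, false, if}  (via D else int G)
FIRST(F) = {else, end, false, if}  (via S G false D, G if end int)
FIRST(Q) = {epsilon, else, end, false, if}  (via D, F F)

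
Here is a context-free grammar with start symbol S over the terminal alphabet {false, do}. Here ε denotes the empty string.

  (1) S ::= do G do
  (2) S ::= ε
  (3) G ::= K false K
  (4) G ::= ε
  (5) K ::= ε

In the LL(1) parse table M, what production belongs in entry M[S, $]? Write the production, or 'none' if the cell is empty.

S ::= ε

FIRST(S) = {ε, do}
FIRST(K) = {ε}
FIRST(G) = {ε, false}  (via K false K)
FOLLOW(S) includes $ since S is the start symbol.
FOLLOW(S): S appears on no right-hand side. Thus FOLLOW(S) = {$}.
For S ::= do G do: FIRST(do G do) = {do}, so it goes in M[S, t] for t ∈ {do}.
For S ::= ε: FIRST(ε) = {ε}, so it goes in M[S, t] for t ∈ {}; since ε ∈ FIRST, also for every t ∈ FOLLOW(S) = {$}.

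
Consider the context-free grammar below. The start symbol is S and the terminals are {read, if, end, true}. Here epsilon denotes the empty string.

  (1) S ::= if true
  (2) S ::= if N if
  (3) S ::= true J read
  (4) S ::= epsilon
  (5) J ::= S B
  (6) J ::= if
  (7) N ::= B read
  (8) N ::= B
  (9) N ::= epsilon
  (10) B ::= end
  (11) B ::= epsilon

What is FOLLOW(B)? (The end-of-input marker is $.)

FIRST(S) = {epsilon, if, true}
FIRST(B) = {epsilon, end}
FIRST(J) = {epsilon, end, if, true}  (via S B)
FIRST(N) = {epsilon, end, read}  (via B read, B)
FOLLOW(S) includes $ since S is the start symbol.
FOLLOW(J): in S::=true J read, J is followed by read with FIRST {read}. Thus FOLLOW(J) = {read}.
FOLLOW(S): in J::=S B, S is followed by B with FIRST {epsilon, end}; in J::=S B, the suffix after S is nullable, so FOLLOW(S) ⊇ FOLLOW(J) = {read}. Thus FOLLOW(S) = {$, end, read}.
FOLLOW(N): in S::=if N if, N is followed by if with FIRST {if}. Thus FOLLOW(N) = {if}.
FOLLOW(B): in J::=S B, the suffix after B is empty, so FOLLOW(B) ⊇ FOLLOW(J) = {read}; in N::=B read, B is followed by read with FIRST {read}; in N::=B, the suffix after B is empty, so FOLLOW(B) ⊇ FOLLOW(N) = {if}. Thus FOLLOW(B) = {if, read}.

{if, read}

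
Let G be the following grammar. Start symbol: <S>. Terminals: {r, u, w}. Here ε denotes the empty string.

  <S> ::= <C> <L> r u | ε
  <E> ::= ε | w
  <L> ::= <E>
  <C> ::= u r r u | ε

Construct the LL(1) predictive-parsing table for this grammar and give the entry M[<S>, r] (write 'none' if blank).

FIRST(<E>) = {ε, w}
FIRST(<C>) = {ε, u}
FIRST(<L>) = {ε, w}  (via <E>)
FIRST(<S>) = {ε, r, u, w}  (via <C> <L> r u)
FOLLOW(<S>) includes $ since <S> is the start symbol.
FOLLOW(<S>): <S> appears on no right-hand side. Thus FOLLOW(<S>) = {$}.
For <S> ::= <C> <L> r u: FIRST(<C> <L> r u) = {r, u, w}, so it goes in M[<S>, t] for t ∈ {r, u, w}.
For <S> ::= ε: FIRST(ε) = {ε}, so it goes in M[<S>, t] for t ∈ {}; since ε ∈ FIRST, also for every t ∈ FOLLOW(<S>) = {$}.

<S> ::= <C> <L> r u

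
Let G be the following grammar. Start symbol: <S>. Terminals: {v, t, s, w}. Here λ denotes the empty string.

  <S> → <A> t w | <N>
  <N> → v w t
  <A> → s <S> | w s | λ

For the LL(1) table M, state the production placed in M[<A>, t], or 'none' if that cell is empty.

<A> → λ

FIRST(<N>) = {v}
FIRST(<A>) = {λ, s, w}
FIRST(<S>) = {s, t, v, w}  (via <A> t w, <N>)
FOLLOW(<S>) includes $ since <S> is the start symbol.
FOLLOW(<A>): in <S>→<A> t w, <A> is followed by t w with FIRST {t}. Thus FOLLOW(<A>) = {t}.
For <A> → s <S>: FIRST(s <S>) = {s}, so it goes in M[<A>, t] for t ∈ {s}.
For <A> → w s: FIRST(w s) = {w}, so it goes in M[<A>, t] for t ∈ {w}.
For <A> → λ: FIRST(λ) = {λ}, so it goes in M[<A>, t] for t ∈ {}; since λ ∈ FIRST, also for every t ∈ FOLLOW(<A>) = {t}.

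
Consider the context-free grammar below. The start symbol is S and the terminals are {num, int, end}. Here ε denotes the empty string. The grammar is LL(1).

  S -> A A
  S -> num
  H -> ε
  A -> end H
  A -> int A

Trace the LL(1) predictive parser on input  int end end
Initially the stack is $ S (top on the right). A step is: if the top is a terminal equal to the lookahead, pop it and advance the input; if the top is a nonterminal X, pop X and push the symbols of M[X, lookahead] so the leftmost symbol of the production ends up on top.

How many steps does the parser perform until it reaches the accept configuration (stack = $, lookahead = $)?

step 1: stack=$ S  input=int end end $  — expand S -> A A
step 2: stack=$ A A  input=int end end $  — expand A -> int A
step 3: stack=$ A A int  input=int end end $  — match int
step 4: stack=$ A A  input=end end $  — expand A -> end H
step 5: stack=$ A H end  input=end end $  — match end
step 6: stack=$ A H  input=end $  — expand H -> ε
step 7: stack=$ A  input=end $  — expand A -> end H
step 8: stack=$ H end  input=end $  — match end
step 9: stack=$ H  input=$  — expand H -> ε
Accept reached after 9 steps.

9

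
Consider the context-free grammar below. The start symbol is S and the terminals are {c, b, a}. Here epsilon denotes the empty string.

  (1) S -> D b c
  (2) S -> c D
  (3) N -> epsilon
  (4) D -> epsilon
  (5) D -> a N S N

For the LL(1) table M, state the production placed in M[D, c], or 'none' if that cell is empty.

FIRST(N): from N->epsilon we get {epsilon}. So FIRST(N) = {epsilon}.
FIRST(D): from D->epsilon we get {epsilon}; from D->a N S N we get {a}. So FIRST(D) = {epsilon, a}.
FIRST(S): from S->D b c we get {a, b}; from S->c D we get {c}. So FIRST(S) = {a, b, c}.
FOLLOW(S) includes $ since S is the start symbol.
FOLLOW(S): in D->a N S N, S is followed by N with FIRST {epsilon}; in D->a N S N, the suffix after S is nullable, so FOLLOW(S) ⊇ FOLLOW(D) = {$, b}. Thus FOLLOW(S) = {$, b}.
FOLLOW(D): in S->D b c, D is followed by b c with FIRST {b}; in S->c D, the suffix after D is empty, so FOLLOW(D) ⊇ FOLLOW(S) = {$, b}. Thus FOLLOW(D) = {$, b}.
For D -> epsilon: FIRST(epsilon) = {epsilon}, so it goes in M[D, t] for t ∈ {}; since epsilon ∈ FIRST, also for every t ∈ FOLLOW(D) = {$, b}.
For D -> a N S N: FIRST(a N S N) = {a}, so it goes in M[D, t] for t ∈ {a}.
None of these place a production in M[D, c].

none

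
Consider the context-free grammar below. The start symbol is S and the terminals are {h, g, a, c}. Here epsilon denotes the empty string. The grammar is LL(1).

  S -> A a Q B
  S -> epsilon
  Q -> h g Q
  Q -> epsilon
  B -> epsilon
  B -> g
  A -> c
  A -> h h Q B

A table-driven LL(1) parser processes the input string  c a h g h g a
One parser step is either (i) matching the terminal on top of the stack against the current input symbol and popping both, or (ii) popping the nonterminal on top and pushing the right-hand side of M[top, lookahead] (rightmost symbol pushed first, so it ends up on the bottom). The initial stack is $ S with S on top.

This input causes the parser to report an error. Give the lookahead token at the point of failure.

step 1: stack=$ S  input=c a h g h g a $  — expand S -> A a Q B
step 2: stack=$ B Q a A  input=c a h g h g a $  — expand A -> c
step 3: stack=$ B Q a c  input=c a h g h g a $  — match c
step 4: stack=$ B Q a  input=a h g h g a $  — match a
step 5: stack=$ B Q  input=h g h g a $  — expand Q -> h g Q
step 6: stack=$ B Q g h  input=h g h g a $  — match h
step 7: stack=$ B Q g  input=g h g a $  — match g
step 8: stack=$ B Q  input=h g a $  — expand Q -> h g Q
step 9: stack=$ B Q g h  input=h g a $  — match h
step 10: stack=$ B Q g  input=g a $  — match g
step 11: stack=$ B Q  input=a $  — expand Q -> epsilon
step 12: stack=$ B  input=a $  — expand B -> epsilon
step 13: stack=$  input=a $  — error: stack empty but input remains

a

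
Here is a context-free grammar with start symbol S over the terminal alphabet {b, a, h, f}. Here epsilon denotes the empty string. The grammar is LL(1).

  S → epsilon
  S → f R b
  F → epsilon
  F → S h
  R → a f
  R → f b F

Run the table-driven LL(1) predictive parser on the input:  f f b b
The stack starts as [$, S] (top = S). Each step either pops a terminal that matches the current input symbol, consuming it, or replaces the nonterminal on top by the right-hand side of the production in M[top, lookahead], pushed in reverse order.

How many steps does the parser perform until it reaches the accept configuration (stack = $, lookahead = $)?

7

     Stack      Input      Action
  1  $ S        f f b b $  expand S → f R b
  2  $ b R f    f f b b $  match f
  3  $ b R      f b b $    expand R → f b F
  4  $ b F b f  f b b $    match f
  5  $ b F b    b b $      match b
  6  $ b F      b $        expand F → epsilon
  7  $ b        b $        match b
Accept reached after 7 steps.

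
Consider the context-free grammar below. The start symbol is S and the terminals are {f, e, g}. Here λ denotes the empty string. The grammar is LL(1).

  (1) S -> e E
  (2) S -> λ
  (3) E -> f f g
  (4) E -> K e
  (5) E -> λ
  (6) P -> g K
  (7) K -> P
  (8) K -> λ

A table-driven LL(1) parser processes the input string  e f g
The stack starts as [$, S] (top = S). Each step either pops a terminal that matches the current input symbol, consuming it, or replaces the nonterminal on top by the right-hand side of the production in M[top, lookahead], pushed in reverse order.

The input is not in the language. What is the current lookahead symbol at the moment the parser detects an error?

g

step 1: stack=$ S  input=e f g $  — expand S -> e E
step 2: stack=$ E e  input=e f g $  — match e
step 3: stack=$ E  input=f g $  — expand E -> f f g
step 4: stack=$ g f f  input=f g $  — match f
step 5: stack=$ g f  input=g $  — error: top is terminal f but lookahead is g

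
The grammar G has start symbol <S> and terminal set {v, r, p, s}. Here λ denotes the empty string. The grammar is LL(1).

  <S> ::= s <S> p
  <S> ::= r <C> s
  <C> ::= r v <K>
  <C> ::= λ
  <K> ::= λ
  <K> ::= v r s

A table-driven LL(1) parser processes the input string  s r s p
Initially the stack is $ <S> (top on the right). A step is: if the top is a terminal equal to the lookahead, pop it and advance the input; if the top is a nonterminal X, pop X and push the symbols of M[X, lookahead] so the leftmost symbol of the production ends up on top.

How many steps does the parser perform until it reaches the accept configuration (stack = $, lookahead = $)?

     Stack        Input      Action
  1  $ <S>        s r s p $  expand <S> ::= s <S> p
  2  $ p <S> s    s r s p $  match s
  3  $ p <S>      r s p $    expand <S> ::= r <C> s
  4  $ p s <C> r  r s p $    match r
  5  $ p s <C>    s p $      expand <C> ::= λ
  6  $ p s        s p $      match s
  7  $ p          p $        match p
Accept reached after 7 steps.

7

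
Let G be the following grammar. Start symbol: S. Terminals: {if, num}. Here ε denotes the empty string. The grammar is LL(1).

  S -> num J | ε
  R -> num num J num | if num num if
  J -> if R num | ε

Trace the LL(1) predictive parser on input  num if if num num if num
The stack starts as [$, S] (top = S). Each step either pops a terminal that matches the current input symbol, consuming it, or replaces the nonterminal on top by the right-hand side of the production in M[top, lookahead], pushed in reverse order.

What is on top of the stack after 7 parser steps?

step 1: stack=$ S  input=num if if num num if num $  — expand S -> num J
step 2: stack=$ J num  input=num if if num num if num $  — match num
step 3: stack=$ J  input=if if num num if num $  — expand J -> if R num
step 4: stack=$ num R if  input=if if num num if num $  — match if
step 5: stack=$ num R  input=if num num if num $  — expand R -> if num num if
step 6: stack=$ num if num num if  input=if num num if num $  — match if
step 7: stack=$ num if num num  input=num num if num $  — match num
Stack after step 7: $ num if num (top = num).

num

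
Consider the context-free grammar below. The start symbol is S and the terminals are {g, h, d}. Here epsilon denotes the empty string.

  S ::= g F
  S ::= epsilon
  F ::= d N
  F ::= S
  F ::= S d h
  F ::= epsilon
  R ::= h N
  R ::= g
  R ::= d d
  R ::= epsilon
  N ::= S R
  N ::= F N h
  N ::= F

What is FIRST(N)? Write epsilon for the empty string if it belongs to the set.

FIRST(S): from S::=g F we get {g}; from S::=epsilon we get {epsilon}. So FIRST(S) = {epsilon, g}.
FIRST(R): from R::=h N we get {h}; from R::=g we get {g}; from R::=d d we get {d}; from R::=epsilon we get {epsilon}. So FIRST(R) = {epsilon, d, g, h}.
FIRST(F): from F::=d N we get {d}; from F::=S we get {epsilon, g}; from F::=S d h we get {d, g}; from F::=epsilon we get {epsilon}. So FIRST(F) = {epsilon, d, g}.
FIRST(N): from N::=S R we get {epsilon, d, g, h}; from N::=F N h we get {d, g, h}; from N::=F we get {epsilon, d, g}. So FIRST(N) = {epsilon, d, g, h}.

{epsilon, d, g, h}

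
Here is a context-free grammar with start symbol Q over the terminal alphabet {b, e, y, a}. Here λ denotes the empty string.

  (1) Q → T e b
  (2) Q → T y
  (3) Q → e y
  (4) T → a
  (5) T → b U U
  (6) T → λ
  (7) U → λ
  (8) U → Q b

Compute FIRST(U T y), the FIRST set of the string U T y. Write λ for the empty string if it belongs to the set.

{a, b, e, y}

FIRST(T) = {λ, a, b}
FIRST(Q) = {a, b, e, y}  (via T e b, T y)
FIRST(U) = {λ, a, b, e, y}  (via Q b)
FIRST(U T y): take FIRST of each symbol in turn, carrying on past any symbol whose FIRST contains λ; result {a, b, e, y}.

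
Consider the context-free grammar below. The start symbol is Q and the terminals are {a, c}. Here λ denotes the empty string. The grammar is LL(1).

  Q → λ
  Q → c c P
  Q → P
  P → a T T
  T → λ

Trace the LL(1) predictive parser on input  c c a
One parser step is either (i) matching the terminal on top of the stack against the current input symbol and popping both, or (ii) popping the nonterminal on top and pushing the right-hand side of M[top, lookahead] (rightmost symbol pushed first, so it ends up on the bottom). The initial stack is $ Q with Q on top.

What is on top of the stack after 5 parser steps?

     Stack    Input    Action
  1  $ Q      c c a $  expand Q → c c P
  2  $ P c c  c c a $  match c
  3  $ P c    c a $    match c
  4  $ P      a $      expand P → a T T
  5  $ T T a  a $      match a
Stack after step 5: $ T T (top = T).

T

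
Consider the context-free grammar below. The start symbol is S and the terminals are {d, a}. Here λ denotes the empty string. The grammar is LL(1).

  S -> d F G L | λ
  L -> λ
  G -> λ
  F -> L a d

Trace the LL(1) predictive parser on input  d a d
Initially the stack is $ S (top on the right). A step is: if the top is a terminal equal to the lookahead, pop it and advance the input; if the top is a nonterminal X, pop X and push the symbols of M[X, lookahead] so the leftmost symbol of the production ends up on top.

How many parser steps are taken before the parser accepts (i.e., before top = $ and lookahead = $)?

8

step 1: stack=$ S  input=d a d $  — expand S -> d F G L
step 2: stack=$ L G F d  input=d a d $  — match d
step 3: stack=$ L G F  input=a d $  — expand F -> L a d
step 4: stack=$ L G d a L  input=a d $  — expand L -> λ
step 5: stack=$ L G d a  input=a d $  — match a
step 6: stack=$ L G d  input=d $  — match d
step 7: stack=$ L G  input=$  — expand G -> λ
step 8: stack=$ L  input=$  — expand L -> λ
Accept reached after 8 steps.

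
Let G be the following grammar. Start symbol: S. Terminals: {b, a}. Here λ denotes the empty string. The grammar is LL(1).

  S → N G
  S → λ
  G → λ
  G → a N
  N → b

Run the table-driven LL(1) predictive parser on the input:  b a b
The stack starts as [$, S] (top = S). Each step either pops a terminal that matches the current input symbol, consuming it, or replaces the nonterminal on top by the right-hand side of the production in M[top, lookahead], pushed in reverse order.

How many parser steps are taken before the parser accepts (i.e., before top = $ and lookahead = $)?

7

     Stack  Input    Action
  1  $ S    b a b $  expand S → N G
  2  $ G N  b a b $  expand N → b
  3  $ G b  b a b $  match b
  4  $ G    a b $    expand G → a N
  5  $ N a  a b $    match a
  6  $ N    b $      expand N → b
  7  $ b    b $      match b
Accept reached after 7 steps.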